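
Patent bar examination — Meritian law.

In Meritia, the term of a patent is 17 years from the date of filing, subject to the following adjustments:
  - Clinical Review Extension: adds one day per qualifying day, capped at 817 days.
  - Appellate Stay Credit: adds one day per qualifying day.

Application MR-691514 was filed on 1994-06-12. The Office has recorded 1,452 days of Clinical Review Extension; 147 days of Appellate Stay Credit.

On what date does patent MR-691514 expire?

Base term: filing date + 17 years → 12 June 2011.
Clinical Review Extension: 1452 days claimed exceeds the 817-day cap, so +817 days → 6 September 2013.
Appellate Stay Credit: +147 days → 31 January 2014.

2014-01-31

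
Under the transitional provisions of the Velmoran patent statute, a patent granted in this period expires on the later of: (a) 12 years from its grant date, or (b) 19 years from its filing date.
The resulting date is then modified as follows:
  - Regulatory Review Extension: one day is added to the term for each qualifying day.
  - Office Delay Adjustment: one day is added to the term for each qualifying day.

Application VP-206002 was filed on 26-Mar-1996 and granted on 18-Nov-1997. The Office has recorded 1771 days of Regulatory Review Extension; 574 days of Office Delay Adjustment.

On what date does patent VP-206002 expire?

(a) grant + 12 years → 18 November 2009.
(b) filing + 19 years → 26 March 2015.
Later of the two: 26 March 2015.
Regulatory Review Extension: +1771 days → 30 January 2020.
Office Delay Adjustment: +574 days → 26 August 2021.

August 26, 2021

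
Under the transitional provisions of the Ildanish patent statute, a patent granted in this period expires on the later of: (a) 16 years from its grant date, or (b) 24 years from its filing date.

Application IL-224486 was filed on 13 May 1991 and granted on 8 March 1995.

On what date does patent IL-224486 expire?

(a) grant + 16 years → 8 March 2011.
(b) filing + 24 years → 13 May 2015.
Later of the two: 13 May 2015.

2015-05-13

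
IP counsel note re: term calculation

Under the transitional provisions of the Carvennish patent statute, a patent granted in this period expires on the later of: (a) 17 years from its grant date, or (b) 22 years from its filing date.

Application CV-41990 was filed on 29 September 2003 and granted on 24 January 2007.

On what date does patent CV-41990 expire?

2025-09-29

(a) grant + 17 years → 24 January 2024.
(b) filing + 22 years → 29 September 2025.
Later of the two: 29 September 2025.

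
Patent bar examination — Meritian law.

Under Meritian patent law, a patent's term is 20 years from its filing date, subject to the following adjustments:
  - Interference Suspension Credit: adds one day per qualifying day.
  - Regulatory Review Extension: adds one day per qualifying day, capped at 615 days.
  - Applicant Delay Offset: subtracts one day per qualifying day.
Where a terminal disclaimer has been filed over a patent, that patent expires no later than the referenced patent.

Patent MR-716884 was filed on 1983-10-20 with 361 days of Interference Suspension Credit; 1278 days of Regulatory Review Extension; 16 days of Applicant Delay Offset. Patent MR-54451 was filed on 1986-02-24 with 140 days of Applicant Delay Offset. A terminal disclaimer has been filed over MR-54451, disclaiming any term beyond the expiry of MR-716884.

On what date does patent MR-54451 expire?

2005-10-07

Natural term of MR-54451:
  Base: filing + 20 years → 24 February 2006.
  Applicant Delay Offset: −140 days → 7 October 2005.
Expiry of referenced patent MR-716884:
  Base: filing + 20 years → 20 October 2003.
  Interference Suspension Credit: +361 days → 15 October 2004.
  Regulatory Review Extension: 1278 days claimed exceeds the 615-day cap, so +615 days → 22 June 2006.
  Applicant Delay Offset: −16 days → 6 June 2006.
Terminal disclaimer: MR-54451 expires on the earlier of 7 October 2005 and 6 June 2006.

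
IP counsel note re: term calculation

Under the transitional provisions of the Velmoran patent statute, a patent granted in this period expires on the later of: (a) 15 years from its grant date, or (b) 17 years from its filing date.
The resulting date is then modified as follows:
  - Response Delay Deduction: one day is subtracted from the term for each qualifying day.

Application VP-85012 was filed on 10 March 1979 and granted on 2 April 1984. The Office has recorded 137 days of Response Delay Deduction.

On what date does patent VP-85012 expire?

November 16, 1998

(a) grant + 15 years → 2 April 1999.
(b) filing + 17 years → 10 March 1996.
Later of the two: 2 April 1999.
Response Delay Deduction: −137 days → 16 November 1998.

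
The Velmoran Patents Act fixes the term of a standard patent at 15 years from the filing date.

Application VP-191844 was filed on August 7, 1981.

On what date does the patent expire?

Filing date + 15 years → 7 August 1996.

1996-08-07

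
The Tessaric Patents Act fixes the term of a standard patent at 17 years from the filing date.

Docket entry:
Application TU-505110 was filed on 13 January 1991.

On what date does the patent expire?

2008-01-13

Filing date + 17 years → 13 January 2008.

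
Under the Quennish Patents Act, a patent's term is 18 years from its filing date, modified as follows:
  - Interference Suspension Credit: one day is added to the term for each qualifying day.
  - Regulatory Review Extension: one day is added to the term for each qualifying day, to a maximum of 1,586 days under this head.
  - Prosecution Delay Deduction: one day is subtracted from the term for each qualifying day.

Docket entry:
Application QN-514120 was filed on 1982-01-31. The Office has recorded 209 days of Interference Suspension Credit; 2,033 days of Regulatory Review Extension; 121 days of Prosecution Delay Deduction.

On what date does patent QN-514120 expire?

Base term: filing date + 18 years → 31 January 2000.
Interference Suspension Credit: +209 days → 27 August 2000.
Regulatory Review Extension: 2033 days claimed exceeds the 1586-day cap, so +1586 days → 30 December 2004.
Prosecution Delay Deduction: −121 days → 31 August 2004.

August 31, 2004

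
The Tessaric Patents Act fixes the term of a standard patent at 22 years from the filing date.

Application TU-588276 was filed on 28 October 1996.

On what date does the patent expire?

Filing date + 22 years → 28 October 2018.

2018-10-28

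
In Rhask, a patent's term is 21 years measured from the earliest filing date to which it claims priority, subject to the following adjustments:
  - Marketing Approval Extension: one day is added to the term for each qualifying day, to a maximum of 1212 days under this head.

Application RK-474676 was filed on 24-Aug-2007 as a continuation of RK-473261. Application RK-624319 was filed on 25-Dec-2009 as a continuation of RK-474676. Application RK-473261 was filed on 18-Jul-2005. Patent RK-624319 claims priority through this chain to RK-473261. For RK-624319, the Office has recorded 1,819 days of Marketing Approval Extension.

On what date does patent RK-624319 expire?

2029-11-11

Earliest priority filing: 18 July 2005.
Base term: 18 July 2005 + 21 years → 18 July 2026.
Marketing Approval Extension: 1819 days claimed exceeds the 1212-day cap, so +1212 days → 11 November 2029.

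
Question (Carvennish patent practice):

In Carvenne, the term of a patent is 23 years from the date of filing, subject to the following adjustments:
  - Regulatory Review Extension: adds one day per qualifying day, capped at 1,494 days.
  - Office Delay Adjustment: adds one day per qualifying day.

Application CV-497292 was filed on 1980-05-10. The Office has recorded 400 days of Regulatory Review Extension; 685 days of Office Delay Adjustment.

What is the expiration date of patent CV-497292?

April 29, 2006

Base term: filing date + 23 years → 10 May 2003.
Regulatory Review Extension: 400 days (within the 1494-day cap) → +400 days → 13 June 2004.
Office Delay Adjustment: +685 days → 29 April 2006.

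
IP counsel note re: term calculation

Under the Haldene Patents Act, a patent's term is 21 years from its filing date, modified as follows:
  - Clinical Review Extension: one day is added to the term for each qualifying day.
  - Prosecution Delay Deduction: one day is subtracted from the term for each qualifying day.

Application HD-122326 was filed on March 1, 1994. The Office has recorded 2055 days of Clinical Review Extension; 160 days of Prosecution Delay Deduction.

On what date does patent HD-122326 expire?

Base term: filing date + 21 years → 1 March 2015.
Clinical Review Extension: +2055 days → 15 October 2020.
Prosecution Delay Deduction: −160 days → 8 May 2020.

May 8, 2020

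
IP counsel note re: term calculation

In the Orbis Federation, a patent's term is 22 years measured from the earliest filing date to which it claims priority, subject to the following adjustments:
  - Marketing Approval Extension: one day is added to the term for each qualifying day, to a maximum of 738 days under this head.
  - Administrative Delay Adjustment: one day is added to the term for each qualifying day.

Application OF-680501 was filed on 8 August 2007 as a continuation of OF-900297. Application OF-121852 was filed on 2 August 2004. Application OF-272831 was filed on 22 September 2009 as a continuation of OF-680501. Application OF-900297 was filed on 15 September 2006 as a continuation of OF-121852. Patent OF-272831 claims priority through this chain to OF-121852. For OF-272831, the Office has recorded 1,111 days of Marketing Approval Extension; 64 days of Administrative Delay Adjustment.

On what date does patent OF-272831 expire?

2028-10-12

Earliest priority filing: 2 August 2004.
Base term: 2 August 2004 + 22 years → 2 August 2026.
Marketing Approval Extension: 1111 days claimed exceeds the 738-day cap, so +738 days → 9 August 2028.
Administrative Delay Adjustment: +64 days → 12 October 2028.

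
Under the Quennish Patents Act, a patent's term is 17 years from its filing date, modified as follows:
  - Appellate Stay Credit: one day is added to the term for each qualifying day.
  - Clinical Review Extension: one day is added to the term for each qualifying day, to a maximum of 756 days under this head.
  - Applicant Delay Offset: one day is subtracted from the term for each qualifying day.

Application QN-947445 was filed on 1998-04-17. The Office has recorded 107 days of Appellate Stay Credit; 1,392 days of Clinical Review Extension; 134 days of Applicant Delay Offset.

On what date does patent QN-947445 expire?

April 15, 2017

Base term: filing date + 17 years → 17 April 2015.
Appellate Stay Credit: +107 days → 2 August 2015.
Clinical Review Extension: 1392 days claimed exceeds the 756-day cap, so +756 days → 27 August 2017.
Applicant Delay Offset: −134 days → 15 April 2017.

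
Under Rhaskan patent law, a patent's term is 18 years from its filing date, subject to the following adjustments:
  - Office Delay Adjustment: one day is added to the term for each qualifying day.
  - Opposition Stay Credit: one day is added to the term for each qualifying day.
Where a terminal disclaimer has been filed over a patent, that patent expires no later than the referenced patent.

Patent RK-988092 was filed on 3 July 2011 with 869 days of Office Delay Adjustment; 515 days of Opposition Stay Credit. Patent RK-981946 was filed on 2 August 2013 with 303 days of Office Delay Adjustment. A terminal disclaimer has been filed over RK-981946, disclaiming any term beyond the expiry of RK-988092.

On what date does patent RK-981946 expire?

Natural term of RK-981946:
  Base: filing + 18 years → 2 August 2031.
  Office Delay Adjustment: +303 days → 31 May 2032.
Expiry of referenced patent RK-988092:
  Base: filing + 18 years → 3 July 2029.
  Office Delay Adjustment: +869 days → 19 November 2031.
  Opposition Stay Credit: +515 days → 17 April 2033.
Terminal disclaimer: RK-981946 expires on the earlier of 31 May 2032 and 17 April 2033.

2032-05-31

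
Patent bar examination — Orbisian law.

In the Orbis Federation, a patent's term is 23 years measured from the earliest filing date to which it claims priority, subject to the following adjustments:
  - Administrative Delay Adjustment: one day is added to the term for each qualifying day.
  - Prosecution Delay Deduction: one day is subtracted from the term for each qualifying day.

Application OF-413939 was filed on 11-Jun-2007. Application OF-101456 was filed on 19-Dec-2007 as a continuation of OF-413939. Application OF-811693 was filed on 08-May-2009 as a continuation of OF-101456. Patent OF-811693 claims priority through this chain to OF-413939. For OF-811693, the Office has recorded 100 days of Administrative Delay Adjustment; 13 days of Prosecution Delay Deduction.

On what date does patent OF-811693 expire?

Earliest priority filing: 11 June 2007.
Base term: 11 June 2007 + 23 years → 11 June 2030.
Administrative Delay Adjustment: +100 days → 19 September 2030.
Prosecution Delay Deduction: −13 days → 6 September 2030.

2030-09-06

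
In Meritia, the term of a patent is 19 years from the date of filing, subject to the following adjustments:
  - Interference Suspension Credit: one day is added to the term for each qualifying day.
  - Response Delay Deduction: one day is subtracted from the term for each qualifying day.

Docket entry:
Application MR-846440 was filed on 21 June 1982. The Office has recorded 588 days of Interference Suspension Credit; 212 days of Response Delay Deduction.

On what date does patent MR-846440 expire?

Base term: filing date + 19 years → 21 June 2001.
Interference Suspension Credit: +588 days → 30 January 2003.
Response Delay Deduction: −212 days → 2 July 2002.

July 2, 2002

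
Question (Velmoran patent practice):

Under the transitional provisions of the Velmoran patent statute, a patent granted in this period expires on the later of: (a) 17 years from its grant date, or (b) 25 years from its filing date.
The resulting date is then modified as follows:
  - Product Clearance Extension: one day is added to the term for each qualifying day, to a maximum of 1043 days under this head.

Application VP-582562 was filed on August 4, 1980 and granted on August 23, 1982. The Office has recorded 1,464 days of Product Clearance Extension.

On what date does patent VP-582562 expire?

June 12, 2008

(a) grant + 17 years → 23 August 1999.
(b) filing + 25 years → 4 August 2005.
Later of the two: 4 August 2005.
Product Clearance Extension: 1464 days claimed exceeds the 1043-day cap, so +1043 days → 12 June 2008.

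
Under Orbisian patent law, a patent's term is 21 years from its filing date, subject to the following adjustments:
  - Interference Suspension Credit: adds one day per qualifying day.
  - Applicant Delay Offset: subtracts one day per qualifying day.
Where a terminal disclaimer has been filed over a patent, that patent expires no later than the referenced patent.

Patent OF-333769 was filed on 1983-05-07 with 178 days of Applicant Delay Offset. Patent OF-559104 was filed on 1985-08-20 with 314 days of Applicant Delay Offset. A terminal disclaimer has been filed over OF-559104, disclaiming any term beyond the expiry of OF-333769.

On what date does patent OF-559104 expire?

Natural term of OF-559104:
  Base: filing + 21 years → 20 August 2006.
  Applicant Delay Offset: −314 days → 10 October 2005.
Expiry of referenced patent OF-333769:
  Base: filing + 21 years → 7 May 2004.
  Applicant Delay Offset: −178 days → 11 November 2003.
Terminal disclaimer: OF-559104 expires on the earlier of 10 October 2005 and 11 November 2003.

2003-11-11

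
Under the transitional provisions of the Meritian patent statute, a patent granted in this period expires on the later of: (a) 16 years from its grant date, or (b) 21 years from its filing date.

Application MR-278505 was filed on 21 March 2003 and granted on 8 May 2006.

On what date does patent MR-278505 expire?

March 21, 2024

(a) grant + 16 years → 8 May 2022.
(b) filing + 21 years → 21 March 2024.
Later of the two: 21 March 2024.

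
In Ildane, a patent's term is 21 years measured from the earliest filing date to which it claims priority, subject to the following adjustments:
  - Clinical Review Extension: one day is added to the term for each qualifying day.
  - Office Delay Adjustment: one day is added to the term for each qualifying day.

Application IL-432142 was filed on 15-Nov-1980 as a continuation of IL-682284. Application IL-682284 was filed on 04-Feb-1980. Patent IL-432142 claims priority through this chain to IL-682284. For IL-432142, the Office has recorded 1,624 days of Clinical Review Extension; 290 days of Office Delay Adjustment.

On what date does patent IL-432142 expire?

May 3, 2006

Earliest priority filing: 4 February 1980.
Base term: 4 February 1980 + 21 years → 4 February 2001.
Clinical Review Extension: +1624 days → 17 July 2005.
Office Delay Adjustment: +290 days → 3 May 2006.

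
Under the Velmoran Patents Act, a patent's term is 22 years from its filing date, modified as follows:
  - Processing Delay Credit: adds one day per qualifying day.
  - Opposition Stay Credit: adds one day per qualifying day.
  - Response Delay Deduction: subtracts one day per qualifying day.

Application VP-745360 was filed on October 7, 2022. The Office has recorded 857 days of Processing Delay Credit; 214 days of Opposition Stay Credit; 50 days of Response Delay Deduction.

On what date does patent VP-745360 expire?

2047-07-25

Base term: filing date + 22 years → 7 October 2044.
Processing Delay Credit: +857 days → 11 February 2047.
Opposition Stay Credit: +214 days → 13 September 2047.
Response Delay Deduction: −50 days → 25 July 2047.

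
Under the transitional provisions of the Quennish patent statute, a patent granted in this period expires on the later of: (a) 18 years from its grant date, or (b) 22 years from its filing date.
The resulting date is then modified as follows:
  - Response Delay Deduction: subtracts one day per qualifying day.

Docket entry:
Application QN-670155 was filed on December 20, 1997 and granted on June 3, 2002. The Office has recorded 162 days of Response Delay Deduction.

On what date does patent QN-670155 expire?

(a) grant + 18 years → 3 June 2020.
(b) filing + 22 years → 20 December 2019.
Later of the two: 3 June 2020.
Response Delay Deduction: −162 days → 24 December 2019.

December 24, 2019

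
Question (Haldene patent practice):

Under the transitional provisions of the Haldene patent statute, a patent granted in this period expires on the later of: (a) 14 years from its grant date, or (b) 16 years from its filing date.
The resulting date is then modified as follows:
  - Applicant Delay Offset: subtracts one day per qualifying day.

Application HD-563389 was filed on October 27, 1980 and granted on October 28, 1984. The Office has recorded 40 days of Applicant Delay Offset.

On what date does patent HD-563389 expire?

September 18, 1998

(a) grant + 14 years → 28 October 1998.
(b) filing + 16 years → 27 October 1996.
Later of the two: 28 October 1998.
Applicant Delay Offset: −40 days → 18 September 1998.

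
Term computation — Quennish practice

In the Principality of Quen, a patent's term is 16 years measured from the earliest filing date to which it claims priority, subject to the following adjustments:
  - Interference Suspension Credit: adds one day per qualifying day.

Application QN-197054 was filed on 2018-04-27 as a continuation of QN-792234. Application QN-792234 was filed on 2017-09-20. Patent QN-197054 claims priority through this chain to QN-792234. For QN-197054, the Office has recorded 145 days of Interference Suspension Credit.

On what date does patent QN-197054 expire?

February 12, 2034

Earliest priority filing: 20 September 2017.
Base term: 20 September 2017 + 16 years → 20 September 2033.
Interference Suspension Credit: +145 days → 12 February 2034.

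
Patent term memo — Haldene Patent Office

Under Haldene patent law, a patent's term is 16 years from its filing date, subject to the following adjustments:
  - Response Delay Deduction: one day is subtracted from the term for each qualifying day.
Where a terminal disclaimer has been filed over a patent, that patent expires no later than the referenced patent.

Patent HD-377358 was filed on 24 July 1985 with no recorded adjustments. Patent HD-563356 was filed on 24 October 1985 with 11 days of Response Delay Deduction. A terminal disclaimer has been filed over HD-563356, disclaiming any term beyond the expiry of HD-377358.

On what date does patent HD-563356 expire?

July 24, 2001

Natural term of HD-563356:
  Base: filing + 16 years → 24 October 2001.
  Response Delay Deduction: −11 days → 13 October 2001.
Expiry of referenced patent HD-377358:
  Base: filing + 16 years → 24 July 2001.
Terminal disclaimer: HD-563356 expires on the earlier of 13 October 2001 and 24 July 2001.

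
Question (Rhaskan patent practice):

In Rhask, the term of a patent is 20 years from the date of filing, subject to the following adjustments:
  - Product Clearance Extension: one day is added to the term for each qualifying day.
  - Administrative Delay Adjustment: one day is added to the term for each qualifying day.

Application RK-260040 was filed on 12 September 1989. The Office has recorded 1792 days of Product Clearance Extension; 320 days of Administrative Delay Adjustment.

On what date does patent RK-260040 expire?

June 25, 2015

Base term: filing date + 20 years → 12 September 2009.
Product Clearance Extension: +1792 days → 9 August 2014.
Administrative Delay Adjustment: +320 days → 25 June 2015.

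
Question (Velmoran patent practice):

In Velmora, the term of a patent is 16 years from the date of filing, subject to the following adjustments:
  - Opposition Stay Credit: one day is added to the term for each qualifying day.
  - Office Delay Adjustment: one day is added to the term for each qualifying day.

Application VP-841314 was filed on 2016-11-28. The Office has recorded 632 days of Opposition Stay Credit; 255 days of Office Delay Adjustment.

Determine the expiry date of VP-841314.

Base term: filing date + 16 years → 28 November 2032.
Opposition Stay Credit: +632 days → 22 August 2034.
Office Delay Adjustment: +255 days → 4 May 2035.

2035-05-04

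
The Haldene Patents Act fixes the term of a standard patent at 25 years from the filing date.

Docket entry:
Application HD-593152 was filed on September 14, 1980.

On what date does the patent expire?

Filing date + 25 years → 14 September 2005.

2005-09-14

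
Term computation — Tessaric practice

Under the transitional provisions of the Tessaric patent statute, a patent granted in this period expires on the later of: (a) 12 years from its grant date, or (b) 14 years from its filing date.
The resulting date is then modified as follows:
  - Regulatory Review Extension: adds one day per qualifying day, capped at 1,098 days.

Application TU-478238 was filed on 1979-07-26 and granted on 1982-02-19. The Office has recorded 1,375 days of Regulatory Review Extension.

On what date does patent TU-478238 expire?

February 21, 1997

(a) grant + 12 years → 19 February 1994.
(b) filing + 14 years → 26 July 1993.
Later of the two: 19 February 1994.
Regulatory Review Extension: 1375 days claimed exceeds the 1098-day cap, so +1098 days → 21 February 1997.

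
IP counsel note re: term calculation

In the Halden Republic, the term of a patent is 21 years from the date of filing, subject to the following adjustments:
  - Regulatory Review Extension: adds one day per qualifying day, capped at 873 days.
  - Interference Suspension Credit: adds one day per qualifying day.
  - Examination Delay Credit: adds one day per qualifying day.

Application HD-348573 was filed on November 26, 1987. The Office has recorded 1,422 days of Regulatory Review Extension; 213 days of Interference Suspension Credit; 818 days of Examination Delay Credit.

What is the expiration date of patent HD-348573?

Base term: filing date + 21 years → 26 November 2008.
Regulatory Review Extension: 1422 days claimed exceeds the 873-day cap, so +873 days → 18 April 2011.
Interference Suspension Credit: +213 days → 17 November 2011.
Examination Delay Credit: +818 days → 12 February 2014.

February 12, 2014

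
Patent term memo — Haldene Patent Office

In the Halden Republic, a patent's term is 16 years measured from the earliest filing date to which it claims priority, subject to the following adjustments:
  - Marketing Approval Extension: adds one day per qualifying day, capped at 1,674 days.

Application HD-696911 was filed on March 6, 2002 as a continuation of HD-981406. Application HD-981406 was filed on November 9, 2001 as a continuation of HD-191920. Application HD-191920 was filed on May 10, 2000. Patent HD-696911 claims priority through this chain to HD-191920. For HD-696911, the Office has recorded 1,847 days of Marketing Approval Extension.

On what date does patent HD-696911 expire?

December 9, 2020

Earliest priority filing: 10 May 2000.
Base term: 10 May 2000 + 16 years → 10 May 2016.
Marketing Approval Extension: 1847 days claimed exceeds the 1674-day cap, so +1674 days → 9 December 2020.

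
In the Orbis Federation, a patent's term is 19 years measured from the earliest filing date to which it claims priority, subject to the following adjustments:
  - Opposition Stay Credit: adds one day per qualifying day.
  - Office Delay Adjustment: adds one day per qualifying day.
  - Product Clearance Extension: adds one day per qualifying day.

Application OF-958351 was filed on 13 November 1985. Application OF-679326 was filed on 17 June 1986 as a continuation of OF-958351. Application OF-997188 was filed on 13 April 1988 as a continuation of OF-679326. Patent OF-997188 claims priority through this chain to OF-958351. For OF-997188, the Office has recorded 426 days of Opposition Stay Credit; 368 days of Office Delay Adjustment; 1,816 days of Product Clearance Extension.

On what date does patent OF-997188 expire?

January 6, 2012

Earliest priority filing: 13 November 1985.
Base term: 13 November 1985 + 19 years → 13 November 2004.
Opposition Stay Credit: +426 days → 13 January 2006.
Office Delay Adjustment: +368 days → 16 January 2007.
Product Clearance Extension: +1816 days → 6 January 2012.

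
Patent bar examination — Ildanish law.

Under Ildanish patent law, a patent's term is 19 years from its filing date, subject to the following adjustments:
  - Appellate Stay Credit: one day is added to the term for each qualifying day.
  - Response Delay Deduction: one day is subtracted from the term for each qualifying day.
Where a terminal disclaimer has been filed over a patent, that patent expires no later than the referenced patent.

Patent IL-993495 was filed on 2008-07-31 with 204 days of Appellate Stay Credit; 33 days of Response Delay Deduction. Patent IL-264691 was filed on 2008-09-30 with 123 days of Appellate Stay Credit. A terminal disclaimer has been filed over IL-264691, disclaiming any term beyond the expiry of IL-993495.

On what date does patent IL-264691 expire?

Natural term of IL-264691:
  Base: filing + 19 years → 30 September 2027.
  Appellate Stay Credit: +123 days → 31 January 2028.
Expiry of referenced patent IL-993495:
  Base: filing + 19 years → 31 July 2027.
  Appellate Stay Credit: +204 days → 20 February 2028.
  Response Delay Deduction: −33 days → 18 January 2028.
Terminal disclaimer: IL-264691 expires on the earlier of 31 January 2028 and 18 January 2028.

January 18, 2028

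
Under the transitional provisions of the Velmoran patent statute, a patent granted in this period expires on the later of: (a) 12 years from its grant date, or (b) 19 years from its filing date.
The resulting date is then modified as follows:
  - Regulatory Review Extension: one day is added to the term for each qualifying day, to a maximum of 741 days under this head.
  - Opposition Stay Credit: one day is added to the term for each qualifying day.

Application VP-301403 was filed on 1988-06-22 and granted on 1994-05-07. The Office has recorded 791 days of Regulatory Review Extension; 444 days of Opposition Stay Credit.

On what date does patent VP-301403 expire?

(a) grant + 12 years → 7 May 2006.
(b) filing + 19 years → 22 June 2007.
Later of the two: 22 June 2007.
Regulatory Review Extension: 791 days claimed exceeds the 741-day cap, so +741 days → 2 July 2009.
Opposition Stay Credit: +444 days → 19 September 2010.

September 19, 2010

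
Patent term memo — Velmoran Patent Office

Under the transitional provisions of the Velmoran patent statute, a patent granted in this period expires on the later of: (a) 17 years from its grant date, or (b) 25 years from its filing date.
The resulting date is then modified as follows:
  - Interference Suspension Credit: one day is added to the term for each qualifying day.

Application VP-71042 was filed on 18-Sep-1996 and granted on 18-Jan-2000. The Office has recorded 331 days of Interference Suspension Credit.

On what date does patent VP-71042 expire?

August 15, 2022

(a) grant + 17 years → 18 January 2017.
(b) filing + 25 years → 18 September 2021.
Later of the two: 18 September 2021.
Interference Suspension Credit: +331 days → 15 August 2022.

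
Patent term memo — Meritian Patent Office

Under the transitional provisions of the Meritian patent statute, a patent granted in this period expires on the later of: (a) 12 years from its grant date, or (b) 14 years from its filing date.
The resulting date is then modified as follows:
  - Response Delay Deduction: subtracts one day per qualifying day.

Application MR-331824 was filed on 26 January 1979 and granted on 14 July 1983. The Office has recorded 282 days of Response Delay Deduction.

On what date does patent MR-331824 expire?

(a) grant + 12 years → 14 July 1995.
(b) filing + 14 years → 26 January 1993.
Later of the two: 14 July 1995.
Response Delay Deduction: −282 days → 5 October 1994.

1994-10-05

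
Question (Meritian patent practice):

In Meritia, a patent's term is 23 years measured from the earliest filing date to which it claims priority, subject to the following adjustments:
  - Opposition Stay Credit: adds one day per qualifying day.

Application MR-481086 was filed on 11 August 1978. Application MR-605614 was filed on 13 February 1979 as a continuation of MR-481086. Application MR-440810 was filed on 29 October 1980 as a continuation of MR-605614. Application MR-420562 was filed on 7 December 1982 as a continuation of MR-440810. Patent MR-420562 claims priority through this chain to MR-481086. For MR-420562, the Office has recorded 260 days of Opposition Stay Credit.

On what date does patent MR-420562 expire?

April 28, 2002

Earliest priority filing: 11 August 1978.
Base term: 11 August 1978 + 23 years → 11 August 2001.
Opposition Stay Credit: +260 days → 28 April 2002.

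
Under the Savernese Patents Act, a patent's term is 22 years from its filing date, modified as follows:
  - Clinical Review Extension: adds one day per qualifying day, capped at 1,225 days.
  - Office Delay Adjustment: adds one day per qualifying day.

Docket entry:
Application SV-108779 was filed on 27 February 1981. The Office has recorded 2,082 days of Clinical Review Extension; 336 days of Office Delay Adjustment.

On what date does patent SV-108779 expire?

2007-06-07

Base term: filing date + 22 years → 27 February 2003.
Clinical Review Extension: 2082 days claimed exceeds the 1225-day cap, so +1225 days → 6 July 2006.
Office Delay Adjustment: +336 days → 7 June 2007.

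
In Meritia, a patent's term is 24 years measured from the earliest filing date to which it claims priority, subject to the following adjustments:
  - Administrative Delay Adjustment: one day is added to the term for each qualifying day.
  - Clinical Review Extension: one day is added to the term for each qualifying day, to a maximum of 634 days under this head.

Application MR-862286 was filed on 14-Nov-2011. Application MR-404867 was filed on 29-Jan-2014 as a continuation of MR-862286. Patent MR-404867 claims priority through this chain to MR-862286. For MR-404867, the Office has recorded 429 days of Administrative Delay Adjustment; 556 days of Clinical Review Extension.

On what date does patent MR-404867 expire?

2038-07-26

Earliest priority filing: 14 November 2011.
Base term: 14 November 2011 + 24 years → 14 November 2035.
Administrative Delay Adjustment: +429 days → 16 January 2037.
Clinical Review Extension: 556 days (within the 634-day cap) → +556 days → 26 July 2038.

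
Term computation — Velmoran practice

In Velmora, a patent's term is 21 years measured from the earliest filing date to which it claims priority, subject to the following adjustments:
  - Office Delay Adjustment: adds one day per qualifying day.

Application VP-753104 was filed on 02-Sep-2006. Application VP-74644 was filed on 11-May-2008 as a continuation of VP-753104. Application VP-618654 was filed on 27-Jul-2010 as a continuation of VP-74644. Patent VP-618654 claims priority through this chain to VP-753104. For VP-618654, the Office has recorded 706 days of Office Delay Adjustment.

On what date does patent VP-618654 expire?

Earliest priority filing: 2 September 2006.
Base term: 2 September 2006 + 21 years → 2 September 2027.
Office Delay Adjustment: +706 days → 8 August 2029.

August 8, 2029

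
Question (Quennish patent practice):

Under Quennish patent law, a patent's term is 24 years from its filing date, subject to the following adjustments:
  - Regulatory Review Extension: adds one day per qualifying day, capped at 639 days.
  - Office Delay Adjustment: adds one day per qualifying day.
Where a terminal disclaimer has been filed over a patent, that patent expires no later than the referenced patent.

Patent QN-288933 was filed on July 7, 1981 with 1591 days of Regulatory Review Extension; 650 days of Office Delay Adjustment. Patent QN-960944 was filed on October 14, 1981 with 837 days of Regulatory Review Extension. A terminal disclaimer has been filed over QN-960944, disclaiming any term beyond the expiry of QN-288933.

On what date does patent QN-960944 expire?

2007-07-15

Natural term of QN-960944:
  Base: filing + 24 years → 14 October 2005.
  Regulatory Review Extension: 837 days claimed exceeds the 639-day cap, so +639 days → 15 July 2007.
Expiry of referenced patent QN-288933:
  Base: filing + 24 years → 7 July 2005.
  Regulatory Review Extension: 1591 days claimed exceeds the 639-day cap, so +639 days → 7 April 2007.
  Office Delay Adjustment: +650 days → 16 January 2009.
Terminal disclaimer: QN-960944 expires on the earlier of 15 July 2007 and 16 January 2009.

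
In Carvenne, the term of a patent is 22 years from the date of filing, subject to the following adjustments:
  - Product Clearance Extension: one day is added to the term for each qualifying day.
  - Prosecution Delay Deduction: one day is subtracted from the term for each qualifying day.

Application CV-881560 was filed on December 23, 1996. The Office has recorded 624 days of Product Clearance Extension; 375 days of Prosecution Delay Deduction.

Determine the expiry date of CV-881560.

Base term: filing date + 22 years → 23 December 2018.
Product Clearance Extension: +624 days → 7 September 2020.
Prosecution Delay Deduction: −375 days → 29 August 2019.

August 29, 2019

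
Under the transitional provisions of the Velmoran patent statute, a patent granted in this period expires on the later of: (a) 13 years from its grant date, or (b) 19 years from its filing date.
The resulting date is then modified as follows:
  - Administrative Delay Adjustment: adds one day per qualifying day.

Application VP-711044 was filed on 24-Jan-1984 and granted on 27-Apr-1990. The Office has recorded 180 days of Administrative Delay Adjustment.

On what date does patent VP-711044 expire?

(a) grant + 13 years → 27 April 2003.
(b) filing + 19 years → 24 January 2003.
Later of the two: 27 April 2003.
Administrative Delay Adjustment: +180 days → 24 October 2003.

2003-10-24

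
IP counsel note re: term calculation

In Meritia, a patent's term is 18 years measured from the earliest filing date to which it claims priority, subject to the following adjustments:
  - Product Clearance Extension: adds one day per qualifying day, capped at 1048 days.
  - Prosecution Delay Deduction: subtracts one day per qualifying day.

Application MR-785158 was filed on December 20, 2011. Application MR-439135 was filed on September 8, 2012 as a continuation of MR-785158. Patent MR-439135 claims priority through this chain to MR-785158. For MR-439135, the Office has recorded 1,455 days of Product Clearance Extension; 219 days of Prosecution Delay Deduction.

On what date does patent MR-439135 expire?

March 28, 2032

Earliest priority filing: 20 December 2011.
Base term: 20 December 2011 + 18 years → 20 December 2029.
Product Clearance Extension: 1455 days claimed exceeds the 1048-day cap, so +1048 days → 2 November 2032.
Prosecution Delay Deduction: −219 days → 28 March 2032.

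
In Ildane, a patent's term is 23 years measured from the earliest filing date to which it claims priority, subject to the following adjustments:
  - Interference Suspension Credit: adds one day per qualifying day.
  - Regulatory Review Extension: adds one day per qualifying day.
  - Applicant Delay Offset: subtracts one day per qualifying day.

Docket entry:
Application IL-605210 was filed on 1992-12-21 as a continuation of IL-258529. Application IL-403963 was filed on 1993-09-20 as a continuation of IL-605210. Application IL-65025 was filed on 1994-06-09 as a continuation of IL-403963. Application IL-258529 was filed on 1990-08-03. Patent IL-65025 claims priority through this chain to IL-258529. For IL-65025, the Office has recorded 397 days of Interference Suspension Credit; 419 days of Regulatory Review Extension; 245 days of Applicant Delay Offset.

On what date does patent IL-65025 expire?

Earliest priority filing: 3 August 1990.
Base term: 3 August 1990 + 23 years → 3 August 2013.
Interference Suspension Credit: +397 days → 4 September 2014.
Regulatory Review Extension: +419 days → 28 October 2015.
Applicant Delay Offset: −245 days → 25 February 2015.

2015-02-25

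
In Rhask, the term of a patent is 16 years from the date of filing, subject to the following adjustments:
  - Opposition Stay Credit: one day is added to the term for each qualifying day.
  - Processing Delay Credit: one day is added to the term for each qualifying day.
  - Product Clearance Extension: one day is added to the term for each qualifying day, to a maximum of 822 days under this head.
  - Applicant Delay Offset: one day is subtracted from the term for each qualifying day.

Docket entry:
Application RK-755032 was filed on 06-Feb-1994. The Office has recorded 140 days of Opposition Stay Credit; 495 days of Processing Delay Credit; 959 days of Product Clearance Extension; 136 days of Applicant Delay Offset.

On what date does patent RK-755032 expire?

Base term: filing date + 16 years → 6 February 2010.
Opposition Stay Credit: +140 days → 26 June 2010.
Processing Delay Credit: +495 days → 3 November 2011.
Product Clearance Extension: 959 days claimed exceeds the 822-day cap, so +822 days → 2 February 2014.
Applicant Delay Offset: −136 days → 19 September 2013.

2013-09-19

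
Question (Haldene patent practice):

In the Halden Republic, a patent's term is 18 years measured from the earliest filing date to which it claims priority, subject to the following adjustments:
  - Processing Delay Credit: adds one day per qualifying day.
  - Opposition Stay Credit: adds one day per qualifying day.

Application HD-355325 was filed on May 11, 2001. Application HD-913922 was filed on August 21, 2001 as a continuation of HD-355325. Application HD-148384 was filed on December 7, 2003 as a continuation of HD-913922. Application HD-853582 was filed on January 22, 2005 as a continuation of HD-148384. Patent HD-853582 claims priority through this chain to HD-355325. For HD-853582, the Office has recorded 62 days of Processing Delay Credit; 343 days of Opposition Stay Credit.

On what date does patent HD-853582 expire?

Earliest priority filing: 11 May 2001.
Base term: 11 May 2001 + 18 years → 11 May 2019.
Processing Delay Credit: +62 days → 12 July 2019.
Opposition Stay Credit: +343 days → 19 June 2020.

June 19, 2020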